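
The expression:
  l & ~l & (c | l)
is never true.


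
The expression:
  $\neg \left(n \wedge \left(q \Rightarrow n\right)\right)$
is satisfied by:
  {n: False}


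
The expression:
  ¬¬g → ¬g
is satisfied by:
  {g: False}


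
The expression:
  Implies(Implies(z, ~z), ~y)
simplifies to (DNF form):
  z | ~y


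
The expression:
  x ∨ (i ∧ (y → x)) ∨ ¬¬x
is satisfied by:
  {i: True, x: True, y: False}
  {x: True, y: False, i: False}
  {i: True, x: True, y: True}
  {x: True, y: True, i: False}
  {i: True, y: False, x: False}


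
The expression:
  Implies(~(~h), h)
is always true.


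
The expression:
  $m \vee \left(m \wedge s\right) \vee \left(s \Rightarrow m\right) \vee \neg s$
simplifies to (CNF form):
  $m \vee \neg s$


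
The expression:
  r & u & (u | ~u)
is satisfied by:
  {r: True, u: True}


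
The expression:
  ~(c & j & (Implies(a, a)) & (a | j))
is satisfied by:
  {c: False, j: False}
  {j: True, c: False}
  {c: True, j: False}


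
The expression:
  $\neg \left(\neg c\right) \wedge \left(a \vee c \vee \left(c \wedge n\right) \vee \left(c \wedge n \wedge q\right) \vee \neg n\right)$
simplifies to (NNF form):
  $c$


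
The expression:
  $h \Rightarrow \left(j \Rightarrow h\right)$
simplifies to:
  $\text{True}$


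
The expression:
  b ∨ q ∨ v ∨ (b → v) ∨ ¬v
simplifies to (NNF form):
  True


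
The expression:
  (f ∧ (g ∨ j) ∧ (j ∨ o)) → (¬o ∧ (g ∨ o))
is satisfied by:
  {g: False, f: False, o: False, j: False}
  {j: True, g: False, f: False, o: False}
  {o: True, g: False, f: False, j: False}
  {j: True, o: True, g: False, f: False}
  {g: True, j: False, f: False, o: False}
  {j: True, g: True, f: False, o: False}
  {o: True, g: True, j: False, f: False}
  {j: True, o: True, g: True, f: False}
  {f: True, j: False, g: False, o: False}
  {f: True, o: True, j: False, g: False}
  {f: True, g: True, o: False, j: False}
  {j: True, f: True, g: True, o: False}


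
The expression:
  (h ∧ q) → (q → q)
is always true.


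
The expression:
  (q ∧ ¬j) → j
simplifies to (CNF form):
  j ∨ ¬q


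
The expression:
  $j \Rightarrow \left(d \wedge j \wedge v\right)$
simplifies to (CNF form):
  $\left(d \vee \neg j\right) \wedge \left(v \vee \neg j\right)$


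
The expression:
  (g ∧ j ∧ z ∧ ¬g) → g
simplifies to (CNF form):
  True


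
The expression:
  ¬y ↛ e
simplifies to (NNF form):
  e ∨ ¬y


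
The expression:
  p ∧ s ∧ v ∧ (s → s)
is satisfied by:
  {p: True, s: True, v: True}


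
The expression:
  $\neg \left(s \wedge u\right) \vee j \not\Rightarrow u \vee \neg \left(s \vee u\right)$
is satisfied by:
  {s: False, u: False}
  {u: True, s: False}
  {s: True, u: False}


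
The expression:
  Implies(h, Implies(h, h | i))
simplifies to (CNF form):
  True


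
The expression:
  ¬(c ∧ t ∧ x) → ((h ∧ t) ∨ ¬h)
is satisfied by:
  {t: True, h: False}
  {h: False, t: False}
  {h: True, t: True}


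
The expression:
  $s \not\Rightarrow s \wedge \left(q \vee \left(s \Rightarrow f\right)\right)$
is never true.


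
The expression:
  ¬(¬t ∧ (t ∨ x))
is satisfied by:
  {t: True, x: False}
  {x: False, t: False}
  {x: True, t: True}


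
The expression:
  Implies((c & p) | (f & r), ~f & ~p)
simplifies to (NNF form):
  (~c & ~f) | (~c & ~r) | (~f & ~p) | (~p & ~r)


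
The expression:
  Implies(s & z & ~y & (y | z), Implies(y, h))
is always true.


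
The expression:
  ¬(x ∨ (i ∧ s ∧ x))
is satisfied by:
  {x: False}


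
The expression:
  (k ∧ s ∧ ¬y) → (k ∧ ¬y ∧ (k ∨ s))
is always true.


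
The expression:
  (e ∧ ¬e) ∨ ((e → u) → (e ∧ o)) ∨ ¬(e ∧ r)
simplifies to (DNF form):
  o ∨ ¬e ∨ ¬r ∨ ¬u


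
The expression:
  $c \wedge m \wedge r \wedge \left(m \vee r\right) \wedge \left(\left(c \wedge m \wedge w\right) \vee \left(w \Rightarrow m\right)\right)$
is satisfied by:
  {r: True, m: True, c: True}


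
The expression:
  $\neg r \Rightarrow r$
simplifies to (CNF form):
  $r$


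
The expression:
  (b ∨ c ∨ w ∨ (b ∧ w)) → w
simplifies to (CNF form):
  (w ∨ ¬b) ∧ (w ∨ ¬c)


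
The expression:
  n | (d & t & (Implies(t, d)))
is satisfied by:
  {n: True, d: True, t: True}
  {n: True, d: True, t: False}
  {n: True, t: True, d: False}
  {n: True, t: False, d: False}
  {d: True, t: True, n: False}


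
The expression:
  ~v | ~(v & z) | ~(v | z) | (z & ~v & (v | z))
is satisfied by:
  {v: False, z: False}
  {z: True, v: False}
  {v: True, z: False}


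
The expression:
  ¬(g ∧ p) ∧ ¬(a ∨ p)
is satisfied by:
  {p: False, a: False}


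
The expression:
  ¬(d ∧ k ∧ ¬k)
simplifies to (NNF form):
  True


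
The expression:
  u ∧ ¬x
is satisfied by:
  {u: True, x: False}


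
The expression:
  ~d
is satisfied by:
  {d: False}


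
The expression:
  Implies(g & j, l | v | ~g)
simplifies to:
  l | v | ~g | ~j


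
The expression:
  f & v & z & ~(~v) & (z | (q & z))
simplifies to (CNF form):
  f & v & z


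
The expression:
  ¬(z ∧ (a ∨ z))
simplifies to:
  ¬z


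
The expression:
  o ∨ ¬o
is always true.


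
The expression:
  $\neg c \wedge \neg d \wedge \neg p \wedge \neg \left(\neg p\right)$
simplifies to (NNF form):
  $\text{False}$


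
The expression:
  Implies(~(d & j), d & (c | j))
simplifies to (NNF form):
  d & (c | j)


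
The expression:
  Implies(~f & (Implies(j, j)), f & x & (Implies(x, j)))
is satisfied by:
  {f: True}


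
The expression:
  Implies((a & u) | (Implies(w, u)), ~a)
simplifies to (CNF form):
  (w | ~a) & (~a | ~u)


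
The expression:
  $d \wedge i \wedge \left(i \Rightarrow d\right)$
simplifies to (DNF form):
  $d \wedge i$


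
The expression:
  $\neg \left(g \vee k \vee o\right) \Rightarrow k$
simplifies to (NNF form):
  $g \vee k \vee o$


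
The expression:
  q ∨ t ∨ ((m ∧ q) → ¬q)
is always true.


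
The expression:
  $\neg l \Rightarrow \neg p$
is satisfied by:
  {l: True, p: False}
  {p: False, l: False}
  {p: True, l: True}


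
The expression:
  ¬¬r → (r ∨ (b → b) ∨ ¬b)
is always true.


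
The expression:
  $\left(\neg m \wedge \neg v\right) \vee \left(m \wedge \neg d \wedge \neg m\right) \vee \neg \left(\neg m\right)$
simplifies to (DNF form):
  $m \vee \neg v$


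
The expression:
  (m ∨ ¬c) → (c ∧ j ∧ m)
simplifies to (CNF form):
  c ∧ (j ∨ ¬m)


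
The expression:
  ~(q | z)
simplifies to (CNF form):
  ~q & ~z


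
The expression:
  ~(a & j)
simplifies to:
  ~a | ~j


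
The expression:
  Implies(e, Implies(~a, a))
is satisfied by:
  {a: True, e: False}
  {e: False, a: False}
  {e: True, a: True}


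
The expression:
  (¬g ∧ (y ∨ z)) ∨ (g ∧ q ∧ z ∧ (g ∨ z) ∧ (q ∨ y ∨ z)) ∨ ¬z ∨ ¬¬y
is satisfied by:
  {y: True, q: True, g: False, z: False}
  {y: True, g: False, z: False, q: False}
  {q: True, g: False, z: False, y: False}
  {q: False, g: False, z: False, y: False}
  {y: True, z: True, q: True, g: False}
  {y: True, z: True, q: False, g: False}
  {z: True, q: True, y: False, g: False}
  {z: True, y: False, g: False, q: False}
  {q: True, y: True, g: True, z: False}
  {y: True, g: True, q: False, z: False}
  {q: True, g: True, y: False, z: False}
  {g: True, y: False, z: False, q: False}
  {y: True, z: True, g: True, q: True}
  {y: True, z: True, g: True, q: False}
  {z: True, g: True, q: True, y: False}


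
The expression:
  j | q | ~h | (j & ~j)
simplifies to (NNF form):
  j | q | ~h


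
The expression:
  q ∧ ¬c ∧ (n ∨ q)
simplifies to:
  q ∧ ¬c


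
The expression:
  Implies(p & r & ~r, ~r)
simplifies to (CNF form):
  True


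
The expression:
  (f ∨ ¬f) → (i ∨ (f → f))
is always true.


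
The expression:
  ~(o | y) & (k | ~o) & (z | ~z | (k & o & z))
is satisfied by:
  {y: False, o: False}


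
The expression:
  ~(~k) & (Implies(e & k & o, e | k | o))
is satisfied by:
  {k: True}


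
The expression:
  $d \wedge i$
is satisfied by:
  {i: True, d: True}


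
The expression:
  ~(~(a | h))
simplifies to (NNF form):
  a | h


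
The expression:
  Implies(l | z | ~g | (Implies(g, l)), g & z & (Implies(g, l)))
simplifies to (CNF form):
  g & (l | ~z) & (z | ~l)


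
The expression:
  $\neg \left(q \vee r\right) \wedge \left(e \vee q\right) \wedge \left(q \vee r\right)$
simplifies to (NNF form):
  $\text{False}$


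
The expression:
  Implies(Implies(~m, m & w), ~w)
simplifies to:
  ~m | ~w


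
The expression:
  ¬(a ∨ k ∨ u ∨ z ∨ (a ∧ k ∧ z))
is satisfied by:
  {u: False, z: False, k: False, a: False}


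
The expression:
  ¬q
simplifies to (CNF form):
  ¬q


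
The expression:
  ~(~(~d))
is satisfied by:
  {d: False}


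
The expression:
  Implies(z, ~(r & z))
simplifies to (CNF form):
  ~r | ~z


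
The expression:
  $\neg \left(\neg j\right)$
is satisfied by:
  {j: True}


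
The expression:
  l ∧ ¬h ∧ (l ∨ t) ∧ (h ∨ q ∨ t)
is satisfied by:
  {t: True, q: True, l: True, h: False}
  {t: True, l: True, q: False, h: False}
  {q: True, l: True, t: False, h: False}


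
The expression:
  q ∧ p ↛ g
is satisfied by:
  {p: True, q: True, g: False}


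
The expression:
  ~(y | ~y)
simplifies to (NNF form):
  False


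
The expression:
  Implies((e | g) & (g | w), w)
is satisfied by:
  {w: True, g: False}
  {g: False, w: False}
  {g: True, w: True}


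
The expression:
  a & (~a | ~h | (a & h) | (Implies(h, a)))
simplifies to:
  a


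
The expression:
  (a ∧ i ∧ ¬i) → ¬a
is always true.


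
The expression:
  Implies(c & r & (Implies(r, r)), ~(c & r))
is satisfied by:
  {c: False, r: False}
  {r: True, c: False}
  {c: True, r: False}


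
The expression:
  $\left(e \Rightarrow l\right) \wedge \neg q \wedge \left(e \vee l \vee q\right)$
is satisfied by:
  {l: True, q: False}


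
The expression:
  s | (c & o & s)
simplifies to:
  s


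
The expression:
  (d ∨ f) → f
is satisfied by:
  {f: True, d: False}
  {d: False, f: False}
  {d: True, f: True}


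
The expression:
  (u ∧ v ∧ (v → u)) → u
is always true.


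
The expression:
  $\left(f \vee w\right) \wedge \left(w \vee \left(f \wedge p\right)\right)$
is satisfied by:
  {w: True, f: True, p: True}
  {w: True, f: True, p: False}
  {w: True, p: True, f: False}
  {w: True, p: False, f: False}
  {f: True, p: True, w: False}


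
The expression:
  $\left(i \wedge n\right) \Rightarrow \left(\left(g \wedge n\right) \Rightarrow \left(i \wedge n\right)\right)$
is always true.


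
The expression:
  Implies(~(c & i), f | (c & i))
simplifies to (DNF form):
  f | (c & i)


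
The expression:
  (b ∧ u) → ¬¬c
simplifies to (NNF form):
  c ∨ ¬b ∨ ¬u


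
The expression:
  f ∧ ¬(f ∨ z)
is never true.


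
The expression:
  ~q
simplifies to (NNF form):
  ~q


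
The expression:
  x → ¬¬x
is always true.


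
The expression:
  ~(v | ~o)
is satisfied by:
  {o: True, v: False}


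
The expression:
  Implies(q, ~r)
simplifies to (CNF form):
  ~q | ~r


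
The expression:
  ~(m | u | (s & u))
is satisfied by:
  {u: False, m: False}


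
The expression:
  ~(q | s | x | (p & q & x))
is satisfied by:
  {q: False, x: False, s: False}


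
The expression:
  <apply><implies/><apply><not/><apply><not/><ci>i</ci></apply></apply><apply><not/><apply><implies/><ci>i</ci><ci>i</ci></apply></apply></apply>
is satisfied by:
  {i: False}


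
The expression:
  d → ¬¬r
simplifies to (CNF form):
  r ∨ ¬d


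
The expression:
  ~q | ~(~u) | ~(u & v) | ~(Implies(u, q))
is always true.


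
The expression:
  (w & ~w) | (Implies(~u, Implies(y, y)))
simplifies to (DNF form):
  True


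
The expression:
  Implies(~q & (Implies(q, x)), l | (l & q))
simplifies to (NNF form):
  l | q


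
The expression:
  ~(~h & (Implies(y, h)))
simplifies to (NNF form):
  h | y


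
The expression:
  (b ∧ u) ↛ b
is never true.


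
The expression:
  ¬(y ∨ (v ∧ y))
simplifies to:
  ¬y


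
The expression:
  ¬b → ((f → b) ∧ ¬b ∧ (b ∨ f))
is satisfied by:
  {b: True}


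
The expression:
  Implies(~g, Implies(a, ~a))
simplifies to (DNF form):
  g | ~a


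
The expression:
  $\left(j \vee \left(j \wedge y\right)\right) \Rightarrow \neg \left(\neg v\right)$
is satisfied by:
  {v: True, j: False}
  {j: False, v: False}
  {j: True, v: True}


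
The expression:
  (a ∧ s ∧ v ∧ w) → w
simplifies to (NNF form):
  True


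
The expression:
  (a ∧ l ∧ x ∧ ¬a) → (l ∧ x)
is always true.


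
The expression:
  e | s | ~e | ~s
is always true.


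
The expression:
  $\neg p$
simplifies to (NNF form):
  $\neg p$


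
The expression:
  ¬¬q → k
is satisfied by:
  {k: True, q: False}
  {q: False, k: False}
  {q: True, k: True}


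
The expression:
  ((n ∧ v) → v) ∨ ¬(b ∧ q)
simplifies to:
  True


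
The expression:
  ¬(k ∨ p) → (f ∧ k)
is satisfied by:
  {k: True, p: True}
  {k: True, p: False}
  {p: True, k: False}


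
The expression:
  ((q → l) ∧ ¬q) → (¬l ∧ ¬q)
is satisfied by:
  {q: True, l: False}
  {l: False, q: False}
  {l: True, q: True}


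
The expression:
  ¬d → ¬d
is always true.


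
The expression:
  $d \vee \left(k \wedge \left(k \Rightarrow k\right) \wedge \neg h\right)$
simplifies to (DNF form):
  $d \vee \left(k \wedge \neg h\right)$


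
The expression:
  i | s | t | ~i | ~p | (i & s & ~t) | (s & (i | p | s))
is always true.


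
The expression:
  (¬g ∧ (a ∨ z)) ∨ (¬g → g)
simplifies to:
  a ∨ g ∨ z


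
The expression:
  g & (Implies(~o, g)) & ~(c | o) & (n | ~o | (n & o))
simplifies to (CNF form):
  g & ~c & ~o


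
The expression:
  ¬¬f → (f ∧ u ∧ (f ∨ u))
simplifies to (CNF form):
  u ∨ ¬f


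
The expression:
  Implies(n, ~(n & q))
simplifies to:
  ~n | ~q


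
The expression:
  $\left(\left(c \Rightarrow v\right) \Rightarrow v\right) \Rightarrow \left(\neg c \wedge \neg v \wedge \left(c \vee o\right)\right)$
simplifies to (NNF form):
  $\neg c \wedge \neg v$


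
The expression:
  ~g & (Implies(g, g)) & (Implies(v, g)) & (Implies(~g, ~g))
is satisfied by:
  {g: False, v: False}


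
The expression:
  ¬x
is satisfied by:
  {x: False}


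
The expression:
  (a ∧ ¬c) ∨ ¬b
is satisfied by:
  {a: True, c: False, b: False}
  {c: False, b: False, a: False}
  {a: True, c: True, b: False}
  {c: True, a: False, b: False}
  {b: True, a: True, c: False}


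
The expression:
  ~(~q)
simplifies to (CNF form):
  q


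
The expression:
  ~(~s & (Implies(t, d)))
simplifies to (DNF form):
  s | (t & ~d)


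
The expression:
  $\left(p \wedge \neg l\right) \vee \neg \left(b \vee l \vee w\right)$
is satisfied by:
  {p: True, w: False, l: False, b: False}
  {b: True, p: True, w: False, l: False}
  {p: True, w: True, b: False, l: False}
  {b: True, p: True, w: True, l: False}
  {b: False, w: False, p: False, l: False}


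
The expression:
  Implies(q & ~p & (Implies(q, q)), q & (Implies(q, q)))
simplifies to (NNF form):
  True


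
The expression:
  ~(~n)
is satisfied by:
  {n: True}


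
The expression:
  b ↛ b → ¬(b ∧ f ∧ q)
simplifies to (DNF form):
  True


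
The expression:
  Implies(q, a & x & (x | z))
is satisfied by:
  {a: True, x: True, q: False}
  {a: True, x: False, q: False}
  {x: True, a: False, q: False}
  {a: False, x: False, q: False}
  {a: True, q: True, x: True}


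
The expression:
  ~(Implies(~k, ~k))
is never true.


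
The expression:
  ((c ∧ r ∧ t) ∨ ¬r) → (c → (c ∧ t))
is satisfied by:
  {r: True, t: True, c: False}
  {r: True, c: False, t: False}
  {t: True, c: False, r: False}
  {t: False, c: False, r: False}
  {r: True, t: True, c: True}
  {r: True, c: True, t: False}
  {t: True, c: True, r: False}


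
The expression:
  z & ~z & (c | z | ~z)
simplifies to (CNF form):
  False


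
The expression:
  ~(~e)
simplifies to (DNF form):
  e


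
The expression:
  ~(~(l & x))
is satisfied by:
  {x: True, l: True}


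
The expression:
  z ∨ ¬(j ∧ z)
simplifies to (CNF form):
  True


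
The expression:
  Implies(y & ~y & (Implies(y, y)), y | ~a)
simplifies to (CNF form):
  True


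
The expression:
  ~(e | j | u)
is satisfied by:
  {u: False, e: False, j: False}


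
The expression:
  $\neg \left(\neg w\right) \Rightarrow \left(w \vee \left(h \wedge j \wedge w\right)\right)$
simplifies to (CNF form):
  $\text{True}$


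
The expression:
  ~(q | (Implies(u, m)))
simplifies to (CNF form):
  u & ~m & ~q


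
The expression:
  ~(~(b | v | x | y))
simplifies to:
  b | v | x | y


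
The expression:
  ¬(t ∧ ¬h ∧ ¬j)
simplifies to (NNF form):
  h ∨ j ∨ ¬t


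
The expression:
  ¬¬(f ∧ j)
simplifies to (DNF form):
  f ∧ j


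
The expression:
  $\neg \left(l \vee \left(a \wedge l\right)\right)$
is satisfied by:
  {l: False}


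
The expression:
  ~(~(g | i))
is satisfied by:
  {i: True, g: True}
  {i: True, g: False}
  {g: True, i: False}


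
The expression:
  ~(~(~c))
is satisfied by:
  {c: False}


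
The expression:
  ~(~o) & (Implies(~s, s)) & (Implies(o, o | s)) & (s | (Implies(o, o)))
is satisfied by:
  {s: True, o: True}


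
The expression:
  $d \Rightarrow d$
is always true.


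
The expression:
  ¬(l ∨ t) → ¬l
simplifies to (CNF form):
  True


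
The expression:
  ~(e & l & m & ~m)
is always true.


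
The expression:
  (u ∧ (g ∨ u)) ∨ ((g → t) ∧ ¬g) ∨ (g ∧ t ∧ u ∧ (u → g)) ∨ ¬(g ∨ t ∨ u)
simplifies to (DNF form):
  u ∨ ¬g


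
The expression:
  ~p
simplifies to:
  ~p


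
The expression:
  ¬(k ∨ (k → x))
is never true.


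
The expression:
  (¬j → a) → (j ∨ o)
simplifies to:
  j ∨ o ∨ ¬a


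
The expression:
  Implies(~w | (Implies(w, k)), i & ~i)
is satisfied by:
  {w: True, k: False}


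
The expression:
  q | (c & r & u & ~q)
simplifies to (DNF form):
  q | (c & r & u)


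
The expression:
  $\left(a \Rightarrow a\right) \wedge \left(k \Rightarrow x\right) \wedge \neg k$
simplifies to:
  $\neg k$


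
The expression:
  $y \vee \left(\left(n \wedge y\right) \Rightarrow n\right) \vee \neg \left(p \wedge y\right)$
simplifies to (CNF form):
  $\text{True}$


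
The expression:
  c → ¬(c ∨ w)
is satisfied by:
  {c: False}


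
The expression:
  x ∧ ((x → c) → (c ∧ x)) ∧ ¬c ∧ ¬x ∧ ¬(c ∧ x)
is never true.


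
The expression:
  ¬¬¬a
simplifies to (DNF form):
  ¬a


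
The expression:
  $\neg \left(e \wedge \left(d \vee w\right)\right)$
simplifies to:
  $\left(\neg d \wedge \neg w\right) \vee \neg e$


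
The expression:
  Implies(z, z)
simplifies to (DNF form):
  True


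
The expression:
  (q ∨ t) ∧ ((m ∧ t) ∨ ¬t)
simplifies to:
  (m ∧ t) ∨ (q ∧ ¬t)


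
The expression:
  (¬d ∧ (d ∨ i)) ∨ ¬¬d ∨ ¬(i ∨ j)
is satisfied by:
  {i: True, d: True, j: False}
  {i: True, d: False, j: False}
  {d: True, i: False, j: False}
  {i: False, d: False, j: False}
  {i: True, j: True, d: True}
  {i: True, j: True, d: False}
  {j: True, d: True, i: False}


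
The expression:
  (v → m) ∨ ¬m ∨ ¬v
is always true.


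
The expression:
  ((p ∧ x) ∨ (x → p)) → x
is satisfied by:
  {x: True}


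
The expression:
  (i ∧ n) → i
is always true.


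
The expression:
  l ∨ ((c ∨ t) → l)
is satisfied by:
  {l: True, c: False, t: False}
  {t: True, l: True, c: False}
  {l: True, c: True, t: False}
  {t: True, l: True, c: True}
  {t: False, c: False, l: False}


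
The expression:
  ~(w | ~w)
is never true.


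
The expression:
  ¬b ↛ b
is always true.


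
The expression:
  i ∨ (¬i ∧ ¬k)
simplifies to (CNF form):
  i ∨ ¬k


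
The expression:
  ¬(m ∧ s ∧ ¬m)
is always true.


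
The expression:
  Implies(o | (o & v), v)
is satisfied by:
  {v: True, o: False}
  {o: False, v: False}
  {o: True, v: True}


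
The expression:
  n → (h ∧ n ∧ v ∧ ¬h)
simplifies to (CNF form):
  ¬n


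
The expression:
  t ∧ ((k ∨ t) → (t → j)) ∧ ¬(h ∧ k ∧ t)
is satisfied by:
  {t: True, j: True, h: False, k: False}
  {t: True, j: True, k: True, h: False}
  {t: True, j: True, h: True, k: False}


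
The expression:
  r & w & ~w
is never true.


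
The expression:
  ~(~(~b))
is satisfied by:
  {b: False}


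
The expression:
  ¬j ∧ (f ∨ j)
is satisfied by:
  {f: True, j: False}


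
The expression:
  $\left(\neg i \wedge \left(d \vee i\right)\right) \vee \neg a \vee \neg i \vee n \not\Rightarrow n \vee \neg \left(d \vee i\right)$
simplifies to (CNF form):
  $\neg a \vee \neg i$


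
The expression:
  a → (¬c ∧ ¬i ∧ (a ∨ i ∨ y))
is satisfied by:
  {c: False, a: False, i: False}
  {i: True, c: False, a: False}
  {c: True, i: False, a: False}
  {i: True, c: True, a: False}
  {a: True, i: False, c: False}


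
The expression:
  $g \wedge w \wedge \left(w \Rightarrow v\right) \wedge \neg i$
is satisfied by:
  {w: True, g: True, v: True, i: False}


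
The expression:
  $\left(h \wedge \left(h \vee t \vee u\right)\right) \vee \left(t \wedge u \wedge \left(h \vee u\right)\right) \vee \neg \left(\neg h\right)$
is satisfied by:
  {u: True, h: True, t: True}
  {u: True, h: True, t: False}
  {h: True, t: True, u: False}
  {h: True, t: False, u: False}
  {u: True, t: True, h: False}


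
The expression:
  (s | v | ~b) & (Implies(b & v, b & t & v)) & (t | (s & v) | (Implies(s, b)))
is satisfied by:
  {t: True, v: True, s: False, b: False}
  {t: True, v: True, s: True, b: False}
  {t: True, s: False, v: False, b: False}
  {t: True, s: True, v: False, b: False}
  {v: True, s: False, t: False, b: False}
  {v: True, s: True, t: False, b: False}
  {s: False, t: False, v: False, b: False}
  {b: True, s: False, v: True, t: True}
  {b: True, t: True, v: True, s: True}
  {b: True, t: True, s: True, v: False}
  {b: True, s: True, v: False, t: False}


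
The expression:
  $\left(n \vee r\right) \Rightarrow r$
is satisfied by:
  {r: True, n: False}
  {n: False, r: False}
  {n: True, r: True}


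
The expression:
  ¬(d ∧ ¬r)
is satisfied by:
  {r: True, d: False}
  {d: False, r: False}
  {d: True, r: True}


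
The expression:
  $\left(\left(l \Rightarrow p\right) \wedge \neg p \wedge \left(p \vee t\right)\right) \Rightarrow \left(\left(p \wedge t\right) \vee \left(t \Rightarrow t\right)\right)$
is always true.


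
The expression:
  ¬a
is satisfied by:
  {a: False}


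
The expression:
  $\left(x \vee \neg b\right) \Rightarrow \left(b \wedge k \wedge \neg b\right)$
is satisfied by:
  {b: True, x: False}


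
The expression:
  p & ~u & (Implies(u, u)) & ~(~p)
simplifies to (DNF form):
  p & ~u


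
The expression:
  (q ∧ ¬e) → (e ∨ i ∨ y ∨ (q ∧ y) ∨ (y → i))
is always true.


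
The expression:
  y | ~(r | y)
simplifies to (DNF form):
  y | ~r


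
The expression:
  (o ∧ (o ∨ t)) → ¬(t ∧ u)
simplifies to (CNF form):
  ¬o ∨ ¬t ∨ ¬u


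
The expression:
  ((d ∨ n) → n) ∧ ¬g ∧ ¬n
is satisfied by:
  {n: False, d: False, g: False}


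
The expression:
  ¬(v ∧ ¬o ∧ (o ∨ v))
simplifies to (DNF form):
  o ∨ ¬v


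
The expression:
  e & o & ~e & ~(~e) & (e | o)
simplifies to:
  False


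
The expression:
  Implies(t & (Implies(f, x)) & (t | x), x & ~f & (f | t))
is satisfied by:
  {t: False, x: False, f: False}
  {f: True, t: False, x: False}
  {x: True, t: False, f: False}
  {f: True, x: True, t: False}
  {f: True, t: True, x: False}
  {x: True, t: True, f: False}


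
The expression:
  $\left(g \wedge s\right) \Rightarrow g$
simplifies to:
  $\text{True}$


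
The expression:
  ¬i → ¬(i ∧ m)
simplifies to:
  True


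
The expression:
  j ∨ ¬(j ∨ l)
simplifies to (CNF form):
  j ∨ ¬l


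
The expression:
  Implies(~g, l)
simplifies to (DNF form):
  g | l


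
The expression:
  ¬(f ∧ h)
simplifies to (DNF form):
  ¬f ∨ ¬h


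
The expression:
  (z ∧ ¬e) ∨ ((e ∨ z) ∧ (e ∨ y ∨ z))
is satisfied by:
  {z: True, e: True}
  {z: True, e: False}
  {e: True, z: False}


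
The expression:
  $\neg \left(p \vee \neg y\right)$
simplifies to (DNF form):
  $y \wedge \neg p$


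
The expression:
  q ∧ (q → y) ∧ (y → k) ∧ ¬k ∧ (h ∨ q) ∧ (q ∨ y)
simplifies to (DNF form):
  False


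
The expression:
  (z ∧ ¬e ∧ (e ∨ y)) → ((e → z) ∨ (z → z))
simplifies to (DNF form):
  True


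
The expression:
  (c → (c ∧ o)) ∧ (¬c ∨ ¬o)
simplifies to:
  ¬c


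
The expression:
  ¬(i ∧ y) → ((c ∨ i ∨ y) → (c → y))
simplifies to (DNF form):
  y ∨ ¬c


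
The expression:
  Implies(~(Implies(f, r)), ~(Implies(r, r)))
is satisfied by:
  {r: True, f: False}
  {f: False, r: False}
  {f: True, r: True}


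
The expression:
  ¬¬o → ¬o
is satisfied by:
  {o: False}


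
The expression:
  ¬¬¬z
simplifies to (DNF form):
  ¬z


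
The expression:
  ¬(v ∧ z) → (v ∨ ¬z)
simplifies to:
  v ∨ ¬z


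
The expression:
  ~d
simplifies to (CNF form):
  ~d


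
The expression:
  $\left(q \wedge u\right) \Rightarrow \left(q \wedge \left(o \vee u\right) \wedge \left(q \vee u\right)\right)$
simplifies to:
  $\text{True}$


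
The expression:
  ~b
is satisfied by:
  {b: False}


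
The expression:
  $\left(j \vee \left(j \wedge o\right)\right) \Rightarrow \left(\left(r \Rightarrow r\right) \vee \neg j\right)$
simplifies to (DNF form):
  $\text{True}$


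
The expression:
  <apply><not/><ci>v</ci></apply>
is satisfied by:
  {v: False}


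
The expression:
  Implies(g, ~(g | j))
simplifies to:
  ~g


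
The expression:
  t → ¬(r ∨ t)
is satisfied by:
  {t: False}


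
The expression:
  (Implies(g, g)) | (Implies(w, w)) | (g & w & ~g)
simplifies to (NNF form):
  True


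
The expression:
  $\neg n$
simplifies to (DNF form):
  $\neg n$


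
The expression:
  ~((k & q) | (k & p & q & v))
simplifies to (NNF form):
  ~k | ~q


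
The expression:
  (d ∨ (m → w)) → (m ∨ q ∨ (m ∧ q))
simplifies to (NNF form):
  m ∨ q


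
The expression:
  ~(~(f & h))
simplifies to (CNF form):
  f & h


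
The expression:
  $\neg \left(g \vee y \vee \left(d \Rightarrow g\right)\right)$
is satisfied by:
  {d: True, g: False, y: False}


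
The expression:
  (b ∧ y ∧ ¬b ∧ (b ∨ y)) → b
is always true.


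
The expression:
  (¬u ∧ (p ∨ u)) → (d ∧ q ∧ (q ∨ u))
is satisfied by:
  {d: True, u: True, q: True, p: False}
  {d: True, u: True, q: False, p: False}
  {u: True, q: True, p: False, d: False}
  {u: True, q: False, p: False, d: False}
  {d: True, q: True, p: False, u: False}
  {d: True, q: False, p: False, u: False}
  {q: True, d: False, p: False, u: False}
  {q: False, d: False, p: False, u: False}
  {d: True, u: True, p: True, q: True}
  {d: True, u: True, p: True, q: False}
  {u: True, p: True, q: True, d: False}
  {u: True, p: True, q: False, d: False}
  {d: True, p: True, q: True, u: False}


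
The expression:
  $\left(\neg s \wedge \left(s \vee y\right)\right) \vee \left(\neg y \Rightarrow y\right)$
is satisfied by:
  {y: True}


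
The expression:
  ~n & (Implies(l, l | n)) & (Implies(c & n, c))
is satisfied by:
  {n: False}


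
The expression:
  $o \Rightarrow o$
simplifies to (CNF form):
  $\text{True}$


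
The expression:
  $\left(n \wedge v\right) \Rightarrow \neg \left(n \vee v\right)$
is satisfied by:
  {v: False, n: False}
  {n: True, v: False}
  {v: True, n: False}


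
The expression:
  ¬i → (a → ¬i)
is always true.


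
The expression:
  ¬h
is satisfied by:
  {h: False}


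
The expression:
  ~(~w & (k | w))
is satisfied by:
  {w: True, k: False}
  {k: False, w: False}
  {k: True, w: True}


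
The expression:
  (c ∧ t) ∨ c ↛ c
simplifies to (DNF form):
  c ∧ t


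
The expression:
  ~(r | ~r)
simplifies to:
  False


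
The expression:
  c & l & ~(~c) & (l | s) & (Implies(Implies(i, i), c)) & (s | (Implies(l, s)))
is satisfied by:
  {c: True, s: True, l: True}


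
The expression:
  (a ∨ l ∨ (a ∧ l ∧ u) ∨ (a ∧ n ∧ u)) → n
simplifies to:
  n ∨ (¬a ∧ ¬l)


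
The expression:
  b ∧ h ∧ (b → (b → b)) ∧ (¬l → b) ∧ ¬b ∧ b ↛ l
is never true.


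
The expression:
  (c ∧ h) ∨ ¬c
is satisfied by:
  {h: True, c: False}
  {c: False, h: False}
  {c: True, h: True}


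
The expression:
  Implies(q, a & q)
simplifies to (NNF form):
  a | ~q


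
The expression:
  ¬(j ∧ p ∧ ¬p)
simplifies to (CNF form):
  True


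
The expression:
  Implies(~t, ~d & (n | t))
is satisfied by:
  {t: True, n: True, d: False}
  {t: True, n: False, d: False}
  {d: True, t: True, n: True}
  {d: True, t: True, n: False}
  {n: True, d: False, t: False}


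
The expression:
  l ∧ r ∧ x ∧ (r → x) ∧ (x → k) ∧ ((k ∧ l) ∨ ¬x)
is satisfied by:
  {r: True, x: True, k: True, l: True}


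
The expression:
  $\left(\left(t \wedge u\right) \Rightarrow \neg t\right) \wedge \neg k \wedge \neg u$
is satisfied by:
  {u: False, k: False}


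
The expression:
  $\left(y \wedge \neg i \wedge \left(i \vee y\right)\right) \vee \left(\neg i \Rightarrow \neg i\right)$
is always true.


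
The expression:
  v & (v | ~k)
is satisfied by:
  {v: True}


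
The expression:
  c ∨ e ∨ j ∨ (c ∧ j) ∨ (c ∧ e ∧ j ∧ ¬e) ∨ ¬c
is always true.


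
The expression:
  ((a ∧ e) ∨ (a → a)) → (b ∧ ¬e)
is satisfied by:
  {b: True, e: False}


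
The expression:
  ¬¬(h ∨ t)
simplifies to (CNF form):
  h ∨ t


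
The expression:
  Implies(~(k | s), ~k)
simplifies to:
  True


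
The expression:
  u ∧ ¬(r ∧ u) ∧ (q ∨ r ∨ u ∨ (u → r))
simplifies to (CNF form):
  u ∧ ¬r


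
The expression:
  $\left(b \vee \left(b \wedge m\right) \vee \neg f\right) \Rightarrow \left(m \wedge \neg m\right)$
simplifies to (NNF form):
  $f \wedge \neg b$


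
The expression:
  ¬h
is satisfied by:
  {h: False}


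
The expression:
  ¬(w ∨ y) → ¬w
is always true.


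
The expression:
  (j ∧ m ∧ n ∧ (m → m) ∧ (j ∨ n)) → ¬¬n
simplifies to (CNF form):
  True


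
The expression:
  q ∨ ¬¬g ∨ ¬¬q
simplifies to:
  g ∨ q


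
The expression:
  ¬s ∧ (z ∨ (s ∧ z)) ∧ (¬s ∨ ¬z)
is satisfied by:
  {z: True, s: False}


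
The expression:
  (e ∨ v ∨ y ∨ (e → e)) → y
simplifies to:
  y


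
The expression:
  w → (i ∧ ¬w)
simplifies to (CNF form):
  ¬w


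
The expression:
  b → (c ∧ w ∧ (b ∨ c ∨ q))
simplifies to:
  (c ∧ w) ∨ ¬b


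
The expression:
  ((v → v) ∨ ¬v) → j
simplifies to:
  j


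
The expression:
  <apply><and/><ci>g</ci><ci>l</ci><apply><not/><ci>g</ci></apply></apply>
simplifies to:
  <false/>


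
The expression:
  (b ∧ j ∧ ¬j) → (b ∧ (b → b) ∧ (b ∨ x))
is always true.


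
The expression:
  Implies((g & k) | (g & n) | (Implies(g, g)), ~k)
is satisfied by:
  {k: False}


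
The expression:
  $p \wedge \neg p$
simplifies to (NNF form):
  $\text{False}$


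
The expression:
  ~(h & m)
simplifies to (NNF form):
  ~h | ~m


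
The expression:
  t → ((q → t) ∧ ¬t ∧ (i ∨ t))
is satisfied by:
  {t: False}


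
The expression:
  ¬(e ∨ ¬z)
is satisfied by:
  {z: True, e: False}


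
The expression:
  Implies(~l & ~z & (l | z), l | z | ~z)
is always true.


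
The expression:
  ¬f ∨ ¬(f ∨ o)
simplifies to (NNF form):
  ¬f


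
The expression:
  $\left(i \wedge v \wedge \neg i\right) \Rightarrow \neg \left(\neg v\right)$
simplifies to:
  $\text{True}$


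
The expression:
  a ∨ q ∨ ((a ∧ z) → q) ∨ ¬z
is always true.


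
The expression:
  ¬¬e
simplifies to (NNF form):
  e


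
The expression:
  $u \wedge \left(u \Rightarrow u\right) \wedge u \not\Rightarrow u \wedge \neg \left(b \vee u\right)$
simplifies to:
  $\text{False}$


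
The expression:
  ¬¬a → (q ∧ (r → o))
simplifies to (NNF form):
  (o ∧ q) ∨ (q ∧ ¬r) ∨ ¬a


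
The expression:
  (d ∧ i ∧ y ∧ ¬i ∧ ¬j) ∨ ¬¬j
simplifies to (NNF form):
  j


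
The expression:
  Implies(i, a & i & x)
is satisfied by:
  {a: True, x: True, i: False}
  {a: True, x: False, i: False}
  {x: True, a: False, i: False}
  {a: False, x: False, i: False}
  {a: True, i: True, x: True}


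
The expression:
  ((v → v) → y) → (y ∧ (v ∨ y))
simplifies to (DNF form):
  True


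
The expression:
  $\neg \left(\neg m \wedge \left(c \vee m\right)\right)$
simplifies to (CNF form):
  $m \vee \neg c$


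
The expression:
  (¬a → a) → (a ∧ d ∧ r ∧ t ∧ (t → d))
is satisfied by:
  {r: True, d: True, t: True, a: False}
  {r: True, d: True, t: False, a: False}
  {r: True, t: True, d: False, a: False}
  {r: True, t: False, d: False, a: False}
  {d: True, t: True, r: False, a: False}
  {d: True, r: False, t: False, a: False}
  {d: False, t: True, r: False, a: False}
  {d: False, r: False, t: False, a: False}
  {r: True, a: True, d: True, t: True}


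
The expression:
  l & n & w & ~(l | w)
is never true.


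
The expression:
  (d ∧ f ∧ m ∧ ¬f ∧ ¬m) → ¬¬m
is always true.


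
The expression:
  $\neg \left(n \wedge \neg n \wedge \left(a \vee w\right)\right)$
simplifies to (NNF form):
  $\text{True}$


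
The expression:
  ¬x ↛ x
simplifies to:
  True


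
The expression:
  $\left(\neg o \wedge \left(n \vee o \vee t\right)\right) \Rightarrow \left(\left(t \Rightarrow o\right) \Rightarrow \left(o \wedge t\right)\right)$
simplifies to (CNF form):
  $o \vee t \vee \neg n$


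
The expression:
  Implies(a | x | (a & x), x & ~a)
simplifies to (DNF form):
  ~a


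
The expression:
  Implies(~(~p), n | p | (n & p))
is always true.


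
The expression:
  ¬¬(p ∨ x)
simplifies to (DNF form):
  p ∨ x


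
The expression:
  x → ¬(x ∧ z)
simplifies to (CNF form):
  ¬x ∨ ¬z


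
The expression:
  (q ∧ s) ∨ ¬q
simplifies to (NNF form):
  s ∨ ¬q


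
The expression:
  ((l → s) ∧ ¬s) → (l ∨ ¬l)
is always true.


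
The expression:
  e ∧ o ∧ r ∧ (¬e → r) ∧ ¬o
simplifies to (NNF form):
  False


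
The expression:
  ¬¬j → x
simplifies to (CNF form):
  x ∨ ¬j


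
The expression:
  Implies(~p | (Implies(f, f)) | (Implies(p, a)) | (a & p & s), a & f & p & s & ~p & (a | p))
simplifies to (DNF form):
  False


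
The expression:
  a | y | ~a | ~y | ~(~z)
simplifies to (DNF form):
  True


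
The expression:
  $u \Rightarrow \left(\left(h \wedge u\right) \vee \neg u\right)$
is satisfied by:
  {h: True, u: False}
  {u: False, h: False}
  {u: True, h: True}


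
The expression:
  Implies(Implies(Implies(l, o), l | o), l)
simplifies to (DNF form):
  l | ~o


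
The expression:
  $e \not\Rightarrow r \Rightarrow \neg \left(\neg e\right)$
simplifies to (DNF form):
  $\text{True}$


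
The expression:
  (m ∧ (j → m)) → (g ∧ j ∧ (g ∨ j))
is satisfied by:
  {j: True, g: True, m: False}
  {j: True, g: False, m: False}
  {g: True, j: False, m: False}
  {j: False, g: False, m: False}
  {m: True, j: True, g: True}


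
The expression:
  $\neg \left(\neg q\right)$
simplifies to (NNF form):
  $q$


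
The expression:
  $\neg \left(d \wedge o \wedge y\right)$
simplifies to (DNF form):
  $\neg d \vee \neg o \vee \neg y$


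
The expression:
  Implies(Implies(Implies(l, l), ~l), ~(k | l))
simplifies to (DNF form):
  l | ~k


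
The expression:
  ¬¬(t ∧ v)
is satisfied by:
  {t: True, v: True}


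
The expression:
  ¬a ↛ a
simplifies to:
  True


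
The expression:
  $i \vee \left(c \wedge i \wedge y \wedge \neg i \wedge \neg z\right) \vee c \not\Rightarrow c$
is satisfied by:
  {i: True}


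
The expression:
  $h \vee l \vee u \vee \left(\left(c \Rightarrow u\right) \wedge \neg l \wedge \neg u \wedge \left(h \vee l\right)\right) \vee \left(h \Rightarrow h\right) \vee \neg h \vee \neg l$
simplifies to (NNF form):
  $\text{True}$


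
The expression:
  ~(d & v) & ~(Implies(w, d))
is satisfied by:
  {w: True, d: False}


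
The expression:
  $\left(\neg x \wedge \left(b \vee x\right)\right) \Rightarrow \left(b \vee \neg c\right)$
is always true.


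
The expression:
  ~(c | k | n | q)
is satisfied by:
  {q: False, n: False, k: False, c: False}


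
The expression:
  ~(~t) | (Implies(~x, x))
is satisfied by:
  {x: True, t: True}
  {x: True, t: False}
  {t: True, x: False}


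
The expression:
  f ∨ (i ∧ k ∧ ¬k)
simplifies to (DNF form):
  f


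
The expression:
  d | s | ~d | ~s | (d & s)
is always true.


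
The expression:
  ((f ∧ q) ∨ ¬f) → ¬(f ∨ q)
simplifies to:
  ¬q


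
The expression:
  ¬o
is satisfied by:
  {o: False}


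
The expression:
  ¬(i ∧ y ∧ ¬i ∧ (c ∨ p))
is always true.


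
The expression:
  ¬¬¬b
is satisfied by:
  {b: False}


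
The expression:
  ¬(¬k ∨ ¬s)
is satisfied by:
  {s: True, k: True}


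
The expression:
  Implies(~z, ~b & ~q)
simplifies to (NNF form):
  z | (~b & ~q)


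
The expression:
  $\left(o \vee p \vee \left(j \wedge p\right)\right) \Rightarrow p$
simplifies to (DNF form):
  $p \vee \neg o$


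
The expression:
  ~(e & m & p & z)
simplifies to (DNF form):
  ~e | ~m | ~p | ~z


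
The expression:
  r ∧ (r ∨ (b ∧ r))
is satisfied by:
  {r: True}


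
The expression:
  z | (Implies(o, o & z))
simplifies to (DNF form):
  z | ~o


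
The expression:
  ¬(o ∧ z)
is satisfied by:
  {o: False, z: False}
  {z: True, o: False}
  {o: True, z: False}
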